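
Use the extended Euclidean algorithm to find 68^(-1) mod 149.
Extended GCD: 68(-46) + 149(21) = 1. So 68^(-1) ≡ 103 ≡ 103 (mod 149). Verify: 68 × 103 = 7004 ≡ 1 (mod 149)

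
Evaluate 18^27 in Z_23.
Using Fermat: 18^{22} ≡ 1 (mod 23). 27 ≡ 5 (mod 22). So 18^{27} ≡ 18^{5} ≡ 3 (mod 23)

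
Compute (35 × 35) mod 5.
0

(35 × 35) = 1225
1225 mod 5 = 0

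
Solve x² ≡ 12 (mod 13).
The square roots of 12 mod 13 are 8 and 5. Verify: 8² = 64 ≡ 12 (mod 13)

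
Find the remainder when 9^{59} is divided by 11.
By Fermat: 9^{10} ≡ 1 (mod 11). 59 = 5×10 + 9. So 9^{59} ≡ 9^{9} ≡ 5 (mod 11)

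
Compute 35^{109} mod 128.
115

Using successive squaring:
Binary expansion of 109: 1101101
Powers of 35 mod 128 (each is the square of the previous):
  35^1 ≡ 35 (mod 128)
  35^2 ≡ 35² = 1225 ≡ 73 (mod 128)
  35^4 ≡ 73² = 5329 ≡ 81 (mod 128)
  35^8 ≡ 81² = 6561 ≡ 33 (mod 128)
  35^16 ≡ 33² = 1089 ≡ 65 (mod 128)
  35^32 ≡ 65² = 4225 ≡ 1 (mod 128)
  35^64 ≡ 1² = 1 ≡ 1 (mod 128)
109 = 64 + 32 + 8 + 4 + 1, so 35^109 = 35^64 × 35^32 × 35^8 × 35^4 × 35^1 ≡ 1 × 1 × 33 × 81 × 35 (mod 128)
Multiplying step by step:
  1 × 1 = 1 ≡ 1 (mod 128)
  1 × 33 = 33 ≡ 33 (mod 128)
  33 × 81 = 2673 ≡ 113 (mod 128)
  113 × 35 = 3955 ≡ 115 (mod 128)
Result: 35^109 ≡ 115 (mod 128)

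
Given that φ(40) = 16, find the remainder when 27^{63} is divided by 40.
By Euler: 27^{16} ≡ 1 (mod 40) since gcd(27, 40) = 1. 63 = 3×16 + 15. So 27^{63} ≡ 27^{15} ≡ 3 (mod 40)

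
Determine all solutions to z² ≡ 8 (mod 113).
The square roots of 8 mod 113 are 11 and 102. Verify: 11² = 121 ≡ 8 (mod 113)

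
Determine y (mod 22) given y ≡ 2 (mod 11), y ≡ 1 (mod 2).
13

Using the Chinese Remainder Theorem:
M = product of moduli = 22
For equation 1: M_1 = 2, 2 ≡ 2 (mod 11), inverse of 2 mod 11 is 6 (check: 2 × 6 = 12 ≡ 1 (mod 11))
For equation 2: M_2 = 11, 11 ≡ 1 (mod 2), inverse of 11 mod 2 is 1 (check: 1 × 1 = 1 ≡ 1 (mod 2))
Combine: y ≡ Σ r_i×M_i×(M_i⁻¹ mod m_i) = 2×2×6 + 1×11×1 = 24 + 11 = 35
35 mod 22 = 13
y ≡ 13 (mod 22)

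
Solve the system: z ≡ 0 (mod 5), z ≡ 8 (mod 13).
M = 5 × 13 = 65. M₁ = 13, y₁ ≡ 2 (mod 5). M₂ = 5, y₂ ≡ 8 (mod 13). z = 0×13×2 + 8×5×8 ≡ 60 (mod 65)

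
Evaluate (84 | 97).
(84/97) = 84^{48} mod 97 = -1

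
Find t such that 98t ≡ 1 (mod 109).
98^(-1) ≡ 99 (mod 109). Verification: 98 × 99 = 9702 ≡ 1 (mod 109)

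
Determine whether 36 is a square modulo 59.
By Euler's criterion: 36^{29} ≡ 1 (mod 59). Since this equals 1, 36 is a QR.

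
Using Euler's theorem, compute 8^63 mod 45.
By Euler: 8^{24} ≡ 1 (mod 45) since gcd(8, 45) = 1. 63 = 2×24 + 15. So 8^{63} ≡ 8^{15} ≡ 17 (mod 45)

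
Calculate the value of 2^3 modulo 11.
3 = 2 + 1 (binary 11). Repeated squaring mod 11: 2^1 ≡ 2; 2^2 ≡ 2² = 4 ≡ 4. Multiply: 2^3 = 2^2 × 2^1 ≡ 4 × 2 (mod 11): 4 × 2 = 8 ≡ 8. So 2^3 ≡ 8 (mod 11).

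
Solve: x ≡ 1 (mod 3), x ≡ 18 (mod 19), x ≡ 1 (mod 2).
M = 3 × 19 × 2 = 114. M₁ = 38, y₁ ≡ 2 (mod 3). M₂ = 6, y₂ ≡ 16 (mod 19). M₃ = 57, y₃ ≡ 1 (mod 2). x = 1×38×2 + 18×6×16 + 1×57×1 ≡ 37 (mod 114)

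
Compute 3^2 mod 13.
2 = 2 (binary 10). Repeated squaring mod 13: 3^1 ≡ 3; 3^2 ≡ 3² = 9 ≡ 9. So 3^2 ≡ 9 (mod 13).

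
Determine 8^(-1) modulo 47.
8^(-1) ≡ 6 (mod 47). Verification: 8 × 6 = 48 ≡ 1 (mod 47)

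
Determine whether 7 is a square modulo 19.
By Euler's criterion: 7^{9} ≡ 1 (mod 19). Since this equals 1, 7 is a QR.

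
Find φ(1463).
1080

Prime factorization: 1463 = 7 × 11 × 19
Using the formula φ(n) = n × Π(1 - 1/p) for each prime factor p:
φ(1463) = 1463 × (1 - 1/7) × (1 - 1/11) × (1 - 1/19)
φ(1463) = 1080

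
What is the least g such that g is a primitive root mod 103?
p - 1 = 102 has prime divisors 2, 3, 17. h is a primitive root mod 103 iff h^(102/q) ≢ 1 (mod 103) for each such q.
h = 2: 2^51 ≡ 1, 2^34 ≡ 46, 2^6 ≡ 64 (mod 103); 2^51 ≡ 1, so not a primitive root.
h = 3: 3^51 ≡ 102, 3^34 ≡ 1, 3^6 ≡ 8 (mod 103); 3^34 ≡ 1, so not a primitive root.
h = 4: 4^51 ≡ 1, 4^34 ≡ 56, 4^6 ≡ 79 (mod 103); 4^51 ≡ 1, so not a primitive root.
h = 5: 5^51 ≡ 102, 5^34 ≡ 56, 5^6 ≡ 72 (mod 103); none is 1, so 5 has order 102 and is a primitive root.
The smallest primitive root mod 103 is g = 5.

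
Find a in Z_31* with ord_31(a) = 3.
5 has order 3 mod 31 since 5^{3} ≡ 1 (mod 31) and no smaller power works.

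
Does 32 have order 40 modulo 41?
p - 1 = 40 has prime divisors 2, 5. Check 32^(40/q) mod 41 for each: 32^(40/2) = 32^20 ≡ 1, 32^(40/5) = 32^8 ≡ 1 (mod 41). Since 32^20 ≡ 1 (mod 41), the order of 32 divides 20 (in fact the order is 4) ≠ 40, so it is not a primitive root.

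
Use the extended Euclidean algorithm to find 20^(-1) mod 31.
Extended GCD: 20(14) + 31(-9) = 1. So 20^(-1) ≡ 14 ≡ 14 (mod 31). Verify: 20 × 14 = 280 ≡ 1 (mod 31)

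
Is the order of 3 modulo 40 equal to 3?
No, the actual order is 4, not 3.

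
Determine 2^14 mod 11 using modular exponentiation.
Using Fermat: 2^{10} ≡ 1 (mod 11). 14 ≡ 4 (mod 10). So 2^{14} ≡ 2^{4} ≡ 5 (mod 11)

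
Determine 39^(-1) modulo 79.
39^(-1) ≡ 77 (mod 79). Verification: 39 × 77 = 3003 ≡ 1 (mod 79)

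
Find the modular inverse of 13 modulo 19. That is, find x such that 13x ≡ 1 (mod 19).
3

Using Extended Euclidean Algorithm:
gcd(13, 19) = 1
Bezout coefficients: 13 × 3 + 19 × -2 = 1
So 13 × 3 ≡ 1 (mod 19)
The inverse is 3 mod 19 = 3
Verification: 13 × 3 = 39 = 2 × 19 + 1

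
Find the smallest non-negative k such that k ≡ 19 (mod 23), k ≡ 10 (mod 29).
387

Using the Chinese Remainder Theorem:
M = product of moduli = 667
For equation 1: M_1 = 29, 29 ≡ 6 (mod 23), inverse of 29 mod 23 is 4 (check: 6 × 4 = 24 ≡ 1 (mod 23))
For equation 2: M_2 = 23, 23 ≡ 23 (mod 29), inverse of 23 mod 29 is 24 (check: 23 × 24 = 552 ≡ 1 (mod 29))
Combine: k ≡ Σ r_i×M_i×(M_i⁻¹ mod m_i) = 19×29×4 + 10×23×24 = 2204 + 5520 = 7724
7724 mod 667 = 387
k ≡ 387 (mod 667)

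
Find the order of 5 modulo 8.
Powers of 5 mod 8: 5^1≡5, 5^2≡1. Order = 2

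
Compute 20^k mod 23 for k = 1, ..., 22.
g^1, g^2, ..., g^{22} mod 23: {20, 9, 19, 12, 10, 16, 21, 6, 5, 8, 22, 3, 14, 4, 11, 13, 7, 2, 17, 18, 15, 1}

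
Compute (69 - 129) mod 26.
18

(69 - 129) = -60
-60 mod 26 = 18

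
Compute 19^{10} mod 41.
32

Using successive squaring:
Binary expansion of 10: 1010
Powers of 19 mod 41 (each is the square of the previous):
  19^1 ≡ 19 (mod 41)
  19^2 ≡ 19² = 361 ≡ 33 (mod 41)
  19^4 ≡ 33² = 1089 ≡ 23 (mod 41)
  19^8 ≡ 23² = 529 ≡ 37 (mod 41)
10 = 8 + 2, so 19^10 = 19^8 × 19^2 ≡ 37 × 33 (mod 41)
Multiplying step by step:
  37 × 33 = 1221 ≡ 32 (mod 41)
Result: 19^10 ≡ 32 (mod 41)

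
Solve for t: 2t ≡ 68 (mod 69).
34

Since gcd(2, 69) = 1 divides 68, a solution exists.
Multiply both sides by the inverse of 2 mod 69:
  2^(-1) mod 69 = 35
  x ≡ 35 × 68 ≡ 2380 ≡ 34 (mod 69)
Verification: 2 × 34 = 68 = 0 × 69 + 68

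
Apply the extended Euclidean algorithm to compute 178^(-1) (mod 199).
Extended GCD: 178(-19) + 199(17) = 1. So 178^(-1) ≡ 180 ≡ 180 (mod 199). Verify: 178 × 180 = 32040 ≡ 1 (mod 199)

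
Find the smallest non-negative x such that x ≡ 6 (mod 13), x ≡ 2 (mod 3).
32

Using the Chinese Remainder Theorem:
M = product of moduli = 39
For equation 1: M_1 = 3, 3 ≡ 3 (mod 13), inverse of 3 mod 13 is 9 (check: 3 × 9 = 27 ≡ 1 (mod 13))
For equation 2: M_2 = 13, 13 ≡ 1 (mod 3), inverse of 13 mod 3 is 1 (check: 1 × 1 = 1 ≡ 1 (mod 3))
Combine: x ≡ Σ r_i×M_i×(M_i⁻¹ mod m_i) = 6×3×9 + 2×13×1 = 162 + 26 = 188
188 mod 39 = 32
x ≡ 32 (mod 39)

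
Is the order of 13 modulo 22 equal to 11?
No, the actual order is 10, not 11.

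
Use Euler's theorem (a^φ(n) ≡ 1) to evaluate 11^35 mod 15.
By Euler: 11^{8} ≡ 1 (mod 15) since gcd(11, 15) = 1. 35 = 4×8 + 3. So 11^{35} ≡ 11^{3} ≡ 11 (mod 15)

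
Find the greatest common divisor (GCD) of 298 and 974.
2

Using the Euclidean algorithm:
298 = 0 × 974 + 298
974 = 3 × 298 + 80
298 = 3 × 80 + 58
80 = 1 × 58 + 22
58 = 2 × 22 + 14
22 = 1 × 14 + 8
14 = 1 × 8 + 6
8 = 1 × 6 + 2
6 = 3 × 2 + 0

GCD(298, 974) = 2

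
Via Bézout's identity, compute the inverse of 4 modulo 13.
Extended GCD: 4(-3) + 13(1) = 1. So 4^(-1) ≡ 10 ≡ 10 (mod 13). Verify: 4 × 10 = 40 ≡ 1 (mod 13)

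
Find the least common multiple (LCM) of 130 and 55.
1430

First find GCD(130, 55) using the Euclidean algorithm:
130 = 2 × 55 + 20
55 = 2 × 20 + 15
20 = 1 × 15 + 5
15 = 3 × 5 + 0
GCD(130, 55) = 5

LCM formula: LCM(a, b) = (a × b) / GCD(a, b)
LCM(130, 55) = (130 × 55) / 5
LCM(130, 55) = 7150 / 5
LCM(130, 55) = 1430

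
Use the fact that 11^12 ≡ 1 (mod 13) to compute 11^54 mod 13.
By Fermat: 11^{12} ≡ 1 (mod 13). 54 = 4×12 + 6. So 11^{54} ≡ 11^{6} ≡ 12 (mod 13)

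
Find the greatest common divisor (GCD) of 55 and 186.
1

Using the Euclidean algorithm:
55 = 0 × 186 + 55
186 = 3 × 55 + 21
55 = 2 × 21 + 13
21 = 1 × 13 + 8
13 = 1 × 8 + 5
8 = 1 × 5 + 3
5 = 1 × 3 + 2
3 = 1 × 2 + 1
2 = 2 × 1 + 0

GCD(55, 186) = 1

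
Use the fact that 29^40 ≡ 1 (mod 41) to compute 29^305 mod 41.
By Fermat: 29^{40} ≡ 1 (mod 41). 305 = 7×40 + 25. So 29^{305} ≡ 29^{25} ≡ 3 (mod 41)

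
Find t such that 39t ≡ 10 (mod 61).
55

Since gcd(39, 61) = 1 divides 10, a solution exists.
Multiply both sides by the inverse of 39 mod 61:
  39^(-1) mod 61 = 36
  x ≡ 36 × 10 ≡ 360 ≡ 55 (mod 61)
Verification: 39 × 55 = 2145 = 35 × 61 + 10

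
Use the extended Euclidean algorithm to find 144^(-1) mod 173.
Extended GCD: 144(-6) + 173(5) = 1. So 144^(-1) ≡ 167 ≡ 167 (mod 173). Verify: 144 × 167 = 24048 ≡ 1 (mod 173)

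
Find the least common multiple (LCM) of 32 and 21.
672

First find GCD(32, 21) using the Euclidean algorithm:
32 = 1 × 21 + 11
21 = 1 × 11 + 10
11 = 1 × 10 + 1
10 = 10 × 1 + 0
GCD(32, 21) = 1

LCM formula: LCM(a, b) = (a × b) / GCD(a, b)
LCM(32, 21) = (32 × 21) / 1
LCM(32, 21) = 672 / 1
LCM(32, 21) = 672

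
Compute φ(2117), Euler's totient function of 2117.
2016

Prime factorization: 2117 = 29 × 73
Using the formula φ(n) = n × Π(1 - 1/p) for each prime factor p:
φ(2117) = 2117 × (1 - 1/29) × (1 - 1/73)
φ(2117) = 2016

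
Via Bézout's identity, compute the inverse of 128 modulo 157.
Extended GCD: 128(-65) + 157(53) = 1. So 128^(-1) ≡ 92 ≡ 92 (mod 157). Verify: 128 × 92 = 11776 ≡ 1 (mod 157)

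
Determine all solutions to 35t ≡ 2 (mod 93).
16

Since gcd(35, 93) = 1 divides 2, a solution exists.
Multiply both sides by the inverse of 35 mod 93:
  35^(-1) mod 93 = 8
  x ≡ 8 × 2 ≡ 16 ≡ 16 (mod 93)
Verification: 35 × 16 = 560 = 6 × 93 + 2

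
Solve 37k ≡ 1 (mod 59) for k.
8

Using Extended Euclidean Algorithm:
gcd(37, 59) = 1
Bezout coefficients: 37 × 8 + 59 × -5 = 1
So 37 × 8 ≡ 1 (mod 59)
The inverse is 8 mod 59 = 8
Verification: 37 × 8 = 296 = 5 × 59 + 1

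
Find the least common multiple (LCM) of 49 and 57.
2793

First find GCD(49, 57) using the Euclidean algorithm:
49 = 0 × 57 + 49
57 = 1 × 49 + 8
49 = 6 × 8 + 1
8 = 8 × 1 + 0
GCD(49, 57) = 1

LCM formula: LCM(a, b) = (a × b) / GCD(a, b)
LCM(49, 57) = (49 × 57) / 1
LCM(49, 57) = 2793 / 1
LCM(49, 57) = 2793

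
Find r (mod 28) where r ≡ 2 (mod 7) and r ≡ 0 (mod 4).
M = 7 × 4 = 28. M₁ = 4, y₁ ≡ 2 (mod 7). M₂ = 7, y₂ ≡ 3 (mod 4). r = 2×4×2 + 0×7×3 ≡ 16 (mod 28)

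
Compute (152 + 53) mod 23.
21

(152 + 53) = 205
205 mod 23 = 21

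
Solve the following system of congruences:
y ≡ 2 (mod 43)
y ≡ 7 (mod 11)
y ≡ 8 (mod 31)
7355

Using the Chinese Remainder Theorem:
M = product of moduli = 14663
For equation 1: M_1 = 341, 341 ≡ 40 (mod 43), inverse of 341 mod 43 is 14 (check: 40 × 14 = 560 ≡ 1 (mod 43))
For equation 2: M_2 = 1333, 1333 ≡ 2 (mod 11), inverse of 1333 mod 11 is 6 (check: 2 × 6 = 12 ≡ 1 (mod 11))
For equation 3: M_3 = 473, 473 ≡ 8 (mod 31), inverse of 473 mod 31 is 4 (check: 8 × 4 = 32 ≡ 1 (mod 31))
Combine: y ≡ Σ r_i×M_i×(M_i⁻¹ mod m_i) = 2×341×14 + 7×1333×6 + 8×473×4 = 9548 + 55986 + 15136 = 80670
80670 mod 14663 = 7355
y ≡ 7355 (mod 14663)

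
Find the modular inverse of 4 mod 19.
4^(-1) ≡ 5 (mod 19). Verification: 4 × 5 = 20 ≡ 1 (mod 19)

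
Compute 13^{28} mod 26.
13

Using successive squaring:
Binary expansion of 28: 11100
Powers of 13 mod 26 (each is the square of the previous):
  13^1 ≡ 13 (mod 26)
  13^2 ≡ 13² = 169 ≡ 13 (mod 26)
  13^4 ≡ 13² = 169 ≡ 13 (mod 26)
  13^8 ≡ 13² = 169 ≡ 13 (mod 26)
  13^16 ≡ 13² = 169 ≡ 13 (mod 26)
28 = 16 + 8 + 4, so 13^28 = 13^16 × 13^8 × 13^4 ≡ 13 × 13 × 13 (mod 26)
Multiplying step by step:
  13 × 13 = 169 ≡ 13 (mod 26)
  13 × 13 = 169 ≡ 13 (mod 26)
Result: 13^28 ≡ 13 (mod 26)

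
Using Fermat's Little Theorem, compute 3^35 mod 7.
By Fermat: 3^{6} ≡ 1 (mod 7). 35 = 5×6 + 5. So 3^{35} ≡ 3^{5} ≡ 5 (mod 7)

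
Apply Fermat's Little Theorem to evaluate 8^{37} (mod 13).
8

By Fermat's Little Theorem, a^(p-1) ≡ 1 (mod p) for prime p and gcd(a, p) = 1
Here p = 13, so 8^12 ≡ 1 (mod 13)
We can reduce the exponent: 37 mod 12 = 1
So 8^37 ≡ 8^1 (mod 13)
Computing: 8^1 mod 13 = 8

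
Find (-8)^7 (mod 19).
(-8) ≡ 11 (mod 19). 7 = 4 + 2 + 1 (binary 111). Repeated squaring mod 19: 11^1 ≡ 11; 11^2 ≡ 11² = 121 ≡ 7; 11^4 ≡ 7² = 49 ≡ 11. Multiply: (-8)^7 ≡ 11^4 × 11^2 × 11^1 ≡ 11 × 7 × 11 (mod 19): 11 × 7 = 77 ≡ 1; 1 × 11 = 11 ≡ 11. So (-8)^7 ≡ 11 (mod 19).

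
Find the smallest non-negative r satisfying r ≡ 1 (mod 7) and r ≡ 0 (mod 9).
M = 7 × 9 = 63. M₁ = 9, y₁ ≡ 4 (mod 7). M₂ = 7, y₂ ≡ 4 (mod 9). r = 1×9×4 + 0×7×4 ≡ 36 (mod 63)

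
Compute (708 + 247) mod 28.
3

(708 + 247) = 955
955 mod 28 = 3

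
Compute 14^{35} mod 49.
0

Using successive squaring:
Binary expansion of 35: 100011
Powers of 14 mod 49 (each is the square of the previous):
  14^1 ≡ 14 (mod 49)
  14^2 ≡ 14² = 196 ≡ 0 (mod 49)
  14^4 ≡ 0² = 0 ≡ 0 (mod 49)
  14^8 ≡ 0² = 0 ≡ 0 (mod 49)
  14^16 ≡ 0² = 0 ≡ 0 (mod 49)
  14^32 ≡ 0² = 0 ≡ 0 (mod 49)
35 = 32 + 2 + 1, so 14^35 = 14^32 × 14^2 × 14^1 ≡ 0 × 0 × 14 (mod 49)
Multiplying step by step:
  0 × 0 = 0 ≡ 0 (mod 49)
  0 × 14 = 0 ≡ 0 (mod 49)
Result: 14^35 ≡ 0 (mod 49)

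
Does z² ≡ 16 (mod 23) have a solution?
By Euler's criterion: 16^{11} ≡ 1 (mod 23). Since this equals 1, 16 is a QR.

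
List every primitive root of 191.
Primitive roots mod 191: {19, 21, 22, 28, 29, 33, 35, 42, 44, 47, 53, 56, 57, 58, 61, 62, 63, 71, 73, 74, 76, 83, 87, 88, 89, 91, 93, 94, 95, 99, 101, 105, 106, 110, 111, 112, 113, 114, 116, 119, 123, 124, 126, 127, 131, 132, 137, 140, 141, 143, 145, 146, 148, 151, 157, 164, 165, 167, 168, 171, 173, 174, 175, 176, 178, 179, 181, 182, 183, 187, 188, 189}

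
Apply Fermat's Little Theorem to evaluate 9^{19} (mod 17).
15

By Fermat's Little Theorem, a^(p-1) ≡ 1 (mod p) for prime p and gcd(a, p) = 1
Here p = 17, so 9^16 ≡ 1 (mod 17)
We can reduce the exponent: 19 mod 16 = 3
So 9^19 ≡ 9^3 (mod 17)
Computing: 9^3 mod 17 = 15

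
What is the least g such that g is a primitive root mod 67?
p - 1 = 66 has prime divisors 2, 3, 11. h is a primitive root mod 67 iff h^(66/q) ≢ 1 (mod 67) for each such q.
h = 2: 2^33 ≡ 66, 2^22 ≡ 37, 2^6 ≡ 64 (mod 67); none is 1, so 2 has order 66 and is a primitive root.
The smallest primitive root mod 67 is g = 2.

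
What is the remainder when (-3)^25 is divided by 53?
Using repeated squaring. (-3) ≡ 50 (mod 53). 25 = 16 + 8 + 1 (binary 11001). Repeated squaring mod 53: 50^1 ≡ 50; 50^2 ≡ 50² = 2500 ≡ 9; 50^4 ≡ 9² = 81 ≡ 28; 50^8 ≡ 28² = 784 ≡ 42; 50^16 ≡ 42² = 1764 ≡ 15. Multiply: (-3)^25 ≡ 50^16 × 50^8 × 50^1 ≡ 15 × 42 × 50 (mod 53): 15 × 42 = 630 ≡ 47; 47 × 50 = 2350 ≡ 18. So (-3)^25 ≡ 18 (mod 53).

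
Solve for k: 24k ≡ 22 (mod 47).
44

Since gcd(24, 47) = 1 divides 22, a solution exists.
Multiply both sides by the inverse of 24 mod 47:
  24^(-1) mod 47 = 2
  x ≡ 2 × 22 ≡ 44 ≡ 44 (mod 47)
Verification: 24 × 44 = 1056 = 22 × 47 + 22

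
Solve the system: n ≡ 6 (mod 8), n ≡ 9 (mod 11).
M = 8 × 11 = 88. M₁ = 11, y₁ ≡ 3 (mod 8). M₂ = 8, y₂ ≡ 7 (mod 11). n = 6×11×3 + 9×8×7 ≡ 86 (mod 88)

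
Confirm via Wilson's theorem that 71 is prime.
(70)! mod 71 = 70. Since this equals -1 (mod 71), Wilson confirms 71 is prime.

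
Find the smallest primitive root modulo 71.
p - 1 = 70 has prime divisors 2, 5, 7. h is a primitive root mod 71 iff h^(70/q) ≢ 1 (mod 71) for each such q.
h = 2: 2^35 ≡ 1, 2^14 ≡ 54, 2^10 ≡ 30 (mod 71); 2^35 ≡ 1, so not a primitive root.
h = 3: 3^35 ≡ 1, 3^14 ≡ 54, 3^10 ≡ 48 (mod 71); 3^35 ≡ 1, so not a primitive root.
h = 4: 4^35 ≡ 1, 4^14 ≡ 5, 4^10 ≡ 48 (mod 71); 4^35 ≡ 1, so not a primitive root.
h = 5: 5^35 ≡ 1, 5^14 ≡ 57, 5^10 ≡ 1 (mod 71); 5^35 ≡ 1, so not a primitive root.
h = 6: 6^35 ≡ 1, 6^14 ≡ 5, 6^10 ≡ 20 (mod 71); 6^35 ≡ 1, so not a primitive root.
h = 7: 7^35 ≡ 70, 7^14 ≡ 54, 7^10 ≡ 45 (mod 71); none is 1, so 7 has order 70 and is a primitive root.
The smallest primitive root mod 71 is g = 7.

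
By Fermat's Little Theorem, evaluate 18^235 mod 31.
By Fermat: 18^{30} ≡ 1 (mod 31). 235 ≡ 25 (mod 30). So 18^{235} ≡ 18^{25} ≡ 5 (mod 31)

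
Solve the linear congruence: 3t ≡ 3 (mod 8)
1

Since gcd(3, 8) = 1 divides 3, a solution exists.
Multiply both sides by the inverse of 3 mod 8:
  3^(-1) mod 8 = 3
  x ≡ 3 × 3 ≡ 9 ≡ 1 (mod 8)
Verification: 3 × 1 = 3 = 0 × 8 + 3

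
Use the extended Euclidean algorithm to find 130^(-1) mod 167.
Extended GCD: 130(9) + 167(-7) = 1. So 130^(-1) ≡ 9 ≡ 9 (mod 167). Verify: 130 × 9 = 1170 ≡ 1 (mod 167)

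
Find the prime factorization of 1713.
3 × 571

Divide by primes starting from smallest:
1713 ÷ 3 = 571
571 ÷ 571 = 1

1713 = 3 × 571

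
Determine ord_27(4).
Powers of 4 mod 27: 4^1≡4, 4^2≡16, 4^3≡10, 4^4≡13, 4^5≡25, 4^6≡19, 4^7≡22, 4^8≡7, 4^9≡1. Order = 9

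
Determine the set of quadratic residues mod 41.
QRs mod 41: {1, 2, 4, 5, 8, 9, 10, 16, 18, 20, 21, 23, 25, 31, 32, 33, 36, 37, 39, 40}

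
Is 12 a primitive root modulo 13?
No

To verify, check if 12^(12/q) ≢ 1 (mod 13) for each prime divisor q of 12
Divisors of 12 = 12: [1, 2, 3, 4, 6, 12]
  12^(12/2) = 12^6 ≡ 1 (mod 13)
  12^(12/3) = 12^4 ≡ 1 (mod 13)
Conclusion: 12 is not a primitive root modulo 13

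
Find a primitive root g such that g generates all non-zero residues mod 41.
p - 1 = 40 has prime divisors 2, 5. h is a primitive root mod 41 iff h^(40/q) ≢ 1 (mod 41) for each such q.
h = 2: 2^20 ≡ 1, 2^8 ≡ 10 (mod 41); 2^20 ≡ 1, so not a primitive root.
h = 3: 3^20 ≡ 40, 3^8 ≡ 1 (mod 41); 3^8 ≡ 1, so not a primitive root.
h = 4: 4^20 ≡ 1, 4^8 ≡ 18 (mod 41); 4^20 ≡ 1, so not a primitive root.
h = 5: 5^20 ≡ 1, 5^8 ≡ 18 (mod 41); 5^20 ≡ 1, so not a primitive root.
h = 6: 6^20 ≡ 40, 6^8 ≡ 10 (mod 41); none is 1, so 6 has order 40 and is a primitive root.
The smallest primitive root mod 41 is g = 6.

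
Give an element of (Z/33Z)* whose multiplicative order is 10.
2 has order 10 mod 33 since 2^{10} ≡ 1 (mod 33) and no smaller power works.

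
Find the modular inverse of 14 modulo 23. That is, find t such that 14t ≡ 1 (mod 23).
5

Using Extended Euclidean Algorithm:
gcd(14, 23) = 1
Bezout coefficients: 14 × 5 + 23 × -3 = 1
So 14 × 5 ≡ 1 (mod 23)
The inverse is 5 mod 23 = 5
Verification: 14 × 5 = 70 = 3 × 23 + 1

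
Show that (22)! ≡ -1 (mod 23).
(22)! mod 23 = 22. Since this equals -1 (mod 23), Wilson confirms 23 is prime.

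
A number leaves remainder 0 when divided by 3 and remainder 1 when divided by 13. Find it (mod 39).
M = 3 × 13 = 39. M₁ = 13, y₁ ≡ 1 (mod 3). M₂ = 3, y₂ ≡ 9 (mod 13). r = 0×13×1 + 1×3×9 ≡ 27 (mod 39)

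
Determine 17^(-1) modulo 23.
17^(-1) ≡ 19 (mod 23). Verification: 17 × 19 = 323 ≡ 1 (mod 23)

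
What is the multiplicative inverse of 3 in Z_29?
3^(-1) ≡ 10 (mod 29). Verification: 3 × 10 = 30 ≡ 1 (mod 29)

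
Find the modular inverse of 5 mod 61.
5^(-1) ≡ 49 (mod 61). Verification: 5 × 49 = 245 ≡ 1 (mod 61)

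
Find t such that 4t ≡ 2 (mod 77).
39

Since gcd(4, 77) = 1 divides 2, a solution exists.
Multiply both sides by the inverse of 4 mod 77:
  4^(-1) mod 77 = 58
  x ≡ 58 × 2 ≡ 116 ≡ 39 (mod 77)
Verification: 4 × 39 = 156 = 2 × 77 + 2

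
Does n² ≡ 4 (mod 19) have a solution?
By Euler's criterion: 4^{9} ≡ 1 (mod 19). Since this equals 1, 4 is a QR.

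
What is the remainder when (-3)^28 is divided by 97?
Using repeated squaring. (-3) ≡ 94 (mod 97). 28 = 16 + 8 + 4 (binary 11100). Repeated squaring mod 97: 94^1 ≡ 94; 94^2 ≡ 94² = 8836 ≡ 9; 94^4 ≡ 9² = 81 ≡ 81; 94^8 ≡ 81² = 6561 ≡ 62; 94^16 ≡ 62² = 3844 ≡ 61. Multiply: (-3)^28 ≡ 94^16 × 94^8 × 94^4 ≡ 61 × 62 × 81 (mod 97): 61 × 62 = 3782 ≡ 96; 96 × 81 = 7776 ≡ 16. So (-3)^28 ≡ 16 (mod 97).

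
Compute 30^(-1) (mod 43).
30^(-1) ≡ 33 (mod 43). Verification: 30 × 33 = 990 ≡ 1 (mod 43)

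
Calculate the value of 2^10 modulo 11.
10 = 8 + 2 (binary 1010). Repeated squaring mod 11: 2^1 ≡ 2; 2^2 ≡ 2² = 4 ≡ 4; 2^4 ≡ 4² = 16 ≡ 5; 2^8 ≡ 5² = 25 ≡ 3. Multiply: 2^10 = 2^8 × 2^2 ≡ 3 × 4 (mod 11): 3 × 4 = 12 ≡ 1. So 2^10 ≡ 1 (mod 11).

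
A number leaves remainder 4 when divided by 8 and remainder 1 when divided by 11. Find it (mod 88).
M = 8 × 11 = 88. M₁ = 11, y₁ ≡ 3 (mod 8). M₂ = 8, y₂ ≡ 7 (mod 11). t = 4×11×3 + 1×8×7 ≡ 12 (mod 88)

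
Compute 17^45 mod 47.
Using repeated squaring. 45 = 32 + 8 + 4 + 1 (binary 101101). Repeated squaring mod 47: 17^1 ≡ 17; 17^2 ≡ 17² = 289 ≡ 7; 17^4 ≡ 7² = 49 ≡ 2; 17^8 ≡ 2² = 4 ≡ 4; 17^16 ≡ 4² = 16 ≡ 16; 17^32 ≡ 16² = 256 ≡ 21. Multiply: 17^45 = 17^32 × 17^8 × 17^4 × 17^1 ≡ 21 × 4 × 2 × 17 (mod 47): 21 × 4 = 84 ≡ 37; 37 × 2 = 74 ≡ 27; 27 × 17 = 459 ≡ 36. So 17^45 ≡ 36 (mod 47).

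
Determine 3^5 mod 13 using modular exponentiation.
5 = 4 + 1 (binary 101). Repeated squaring mod 13: 3^1 ≡ 3; 3^2 ≡ 3² = 9 ≡ 9; 3^4 ≡ 9² = 81 ≡ 3. Multiply: 3^5 = 3^4 × 3^1 ≡ 3 × 3 (mod 13): 3 × 3 = 9 ≡ 9. So 3^5 ≡ 9 (mod 13).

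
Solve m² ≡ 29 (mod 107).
The square roots of 29 mod 107 are 52 and 55. Verify: 52² = 2704 ≡ 29 (mod 107)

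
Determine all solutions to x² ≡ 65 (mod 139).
The square roots of 65 mod 139 are 64 and 75. Verify: 64² = 4096 ≡ 65 (mod 139)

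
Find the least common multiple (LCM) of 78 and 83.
6474

First find GCD(78, 83) using the Euclidean algorithm:
78 = 0 × 83 + 78
83 = 1 × 78 + 5
78 = 15 × 5 + 3
5 = 1 × 3 + 2
3 = 1 × 2 + 1
2 = 2 × 1 + 0
GCD(78, 83) = 1

LCM formula: LCM(a, b) = (a × b) / GCD(a, b)
LCM(78, 83) = (78 × 83) / 1
LCM(78, 83) = 6474 / 1
LCM(78, 83) = 6474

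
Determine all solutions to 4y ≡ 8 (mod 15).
2

Since gcd(4, 15) = 1 divides 8, a solution exists.
Multiply both sides by the inverse of 4 mod 15:
  4^(-1) mod 15 = 4
  x ≡ 4 × 8 ≡ 32 ≡ 2 (mod 15)
Verification: 4 × 2 = 8 = 0 × 15 + 8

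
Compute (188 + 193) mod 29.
4

(188 + 193) = 381
381 mod 29 = 4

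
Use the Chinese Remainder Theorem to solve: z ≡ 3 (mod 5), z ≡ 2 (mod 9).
M = 5 × 9 = 45. M₁ = 9, y₁ ≡ 4 (mod 5). M₂ = 5, y₂ ≡ 2 (mod 9). z = 3×9×4 + 2×5×2 ≡ 38 (mod 45)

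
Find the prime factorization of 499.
499

Divide by primes starting from smallest:
499 ÷ 499 = 1

499 = 499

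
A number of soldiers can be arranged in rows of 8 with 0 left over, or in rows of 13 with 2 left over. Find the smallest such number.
M = 8 × 13 = 104. M₁ = 13, y₁ ≡ 5 (mod 8). M₂ = 8, y₂ ≡ 5 (mod 13). k = 0×13×5 + 2×8×5 ≡ 80 (mod 104). The smallest positive such number is 80.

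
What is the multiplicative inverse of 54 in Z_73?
23

Using Extended Euclidean Algorithm:
gcd(54, 73) = 1
Bezout coefficients: 54 × 23 + 73 × -17 = 1
So 54 × 23 ≡ 1 (mod 73)
The inverse is 23 mod 73 = 23
Verification: 54 × 23 = 1242 = 17 × 73 + 1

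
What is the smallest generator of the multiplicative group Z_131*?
p - 1 = 130 has prime divisors 2, 5, 13. h is a primitive root mod 131 iff h^(130/q) ≢ 1 (mod 131) for each such q.
h = 2: 2^65 ≡ 130, 2^26 ≡ 53, 2^10 ≡ 107 (mod 131); none is 1, so 2 has order 130 and is a primitive root.
The smallest primitive root mod 131 is g = 2.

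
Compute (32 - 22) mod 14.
10

(32 - 22) = 10
10 mod 14 = 10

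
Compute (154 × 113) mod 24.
2

(154 × 113) = 17402
17402 mod 24 = 2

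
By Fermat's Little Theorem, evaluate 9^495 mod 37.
By Fermat: 9^{36} ≡ 1 (mod 37). 495 ≡ 27 (mod 36). So 9^{495} ≡ 9^{27} ≡ 1 (mod 37)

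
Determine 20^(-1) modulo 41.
20^(-1) ≡ 39 (mod 41). Verification: 20 × 39 = 780 ≡ 1 (mod 41)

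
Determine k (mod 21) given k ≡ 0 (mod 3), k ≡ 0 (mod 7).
0

Using the Chinese Remainder Theorem:
M = product of moduli = 21
For equation 1: M_1 = 7, 7 ≡ 1 (mod 3), inverse of 7 mod 3 is 1 (check: 1 × 1 = 1 ≡ 1 (mod 3))
For equation 2: M_2 = 3, 3 ≡ 3 (mod 7), inverse of 3 mod 7 is 5 (check: 3 × 5 = 15 ≡ 1 (mod 7))
Combine: k ≡ Σ r_i×M_i×(M_i⁻¹ mod m_i) = 0×7×1 + 0×3×5 = 0 + 0 = 0
0 mod 21 = 0
k ≡ 0 (mod 21)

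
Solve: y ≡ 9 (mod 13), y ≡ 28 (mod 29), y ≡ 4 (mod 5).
M = 13 × 29 × 5 = 1885. M₁ = 145, y₁ ≡ 7 (mod 13). M₂ = 65, y₂ ≡ 25 (mod 29). M₃ = 377, y₃ ≡ 3 (mod 5). y = 9×145×7 + 28×65×25 + 4×377×3 ≡ 724 (mod 1885)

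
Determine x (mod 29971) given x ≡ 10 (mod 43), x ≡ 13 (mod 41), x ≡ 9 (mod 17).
29164

Using the Chinese Remainder Theorem:
M = product of moduli = 29971
For equation 1: M_1 = 697, 697 ≡ 9 (mod 43), inverse of 697 mod 43 is 24 (check: 9 × 24 = 216 ≡ 1 (mod 43))
For equation 2: M_2 = 731, 731 ≡ 34 (mod 41), inverse of 731 mod 41 is 35 (check: 34 × 35 = 1190 ≡ 1 (mod 41))
For equation 3: M_3 = 1763, 1763 ≡ 12 (mod 17), inverse of 1763 mod 17 is 10 (check: 12 × 10 = 120 ≡ 1 (mod 17))
Combine: x ≡ Σ r_i×M_i×(M_i⁻¹ mod m_i) = 10×697×24 + 13×731×35 + 9×1763×10 = 167280 + 332605 + 158670 = 658555
658555 mod 29971 = 29164
x ≡ 29164 (mod 29971)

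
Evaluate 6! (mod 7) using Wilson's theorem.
By Wilson's theorem, (6)! ≡ -1 ≡ 6 (mod 7)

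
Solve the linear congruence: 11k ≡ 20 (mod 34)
8

Since gcd(11, 34) = 1 divides 20, a solution exists.
Multiply both sides by the inverse of 11 mod 34:
  11^(-1) mod 34 = 31
  x ≡ 31 × 20 ≡ 620 ≡ 8 (mod 34)
Verification: 11 × 8 = 88 = 2 × 34 + 20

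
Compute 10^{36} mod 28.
8

Using successive squaring:
Binary expansion of 36: 100100
Powers of 10 mod 28 (each is the square of the previous):
  10^1 ≡ 10 (mod 28)
  10^2 ≡ 10² = 100 ≡ 16 (mod 28)
  10^4 ≡ 16² = 256 ≡ 4 (mod 28)
  10^8 ≡ 4² = 16 ≡ 16 (mod 28)
  10^16 ≡ 16² = 256 ≡ 4 (mod 28)
  10^32 ≡ 4² = 16 ≡ 16 (mod 28)
36 = 32 + 4, so 10^36 = 10^32 × 10^4 ≡ 16 × 4 (mod 28)
Multiplying step by step:
  16 × 4 = 64 ≡ 8 (mod 28)
Result: 10^36 ≡ 8 (mod 28)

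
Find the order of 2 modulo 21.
Powers of 2 mod 21: 2^1≡2, 2^2≡4, 2^3≡8, 2^4≡16, 2^5≡11, 2^6≡1. Order = 6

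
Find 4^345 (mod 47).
Using Fermat: 4^{46} ≡ 1 (mod 47). 345 ≡ 23 (mod 46). So 4^{345} ≡ 4^{23} ≡ 1 (mod 47)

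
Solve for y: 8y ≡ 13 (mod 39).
26

Since gcd(8, 39) = 1 divides 13, a solution exists.
Multiply both sides by the inverse of 8 mod 39:
  8^(-1) mod 39 = 5
  x ≡ 5 × 13 ≡ 65 ≡ 26 (mod 39)
Verification: 8 × 26 = 208 = 5 × 39 + 13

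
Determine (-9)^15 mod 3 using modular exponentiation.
Using repeated squaring. (-9) ≡ 0 (mod 3). 15 = 8 + 4 + 2 + 1 (binary 1111). Repeated squaring mod 3: 0^1 ≡ 0; 0^2 ≡ 0² = 0 ≡ 0; 0^4 ≡ 0² = 0 ≡ 0; 0^8 ≡ 0² = 0 ≡ 0. Multiply: (-9)^15 ≡ 0^8 × 0^4 × 0^2 × 0^1 ≡ 0 × 0 × 0 × 0 (mod 3): 0 × 0 = 0 ≡ 0; 0 × 0 = 0 ≡ 0; 0 × 0 = 0 ≡ 0. So (-9)^15 ≡ 0 (mod 3).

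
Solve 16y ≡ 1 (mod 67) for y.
21

Using Extended Euclidean Algorithm:
gcd(16, 67) = 1
Bezout coefficients: 16 × 21 + 67 × -5 = 1
So 16 × 21 ≡ 1 (mod 67)
The inverse is 21 mod 67 = 21
Verification: 16 × 21 = 336 = 5 × 67 + 1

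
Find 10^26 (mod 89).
Using repeated squaring. 26 = 16 + 8 + 2 (binary 11010). Repeated squaring mod 89: 10^1 ≡ 10; 10^2 ≡ 10² = 100 ≡ 11; 10^4 ≡ 11² = 121 ≡ 32; 10^8 ≡ 32² = 1024 ≡ 45; 10^16 ≡ 45² = 2025 ≡ 67. Multiply: 10^26 = 10^16 × 10^8 × 10^2 ≡ 67 × 45 × 11 (mod 89): 67 × 45 = 3015 ≡ 78; 78 × 11 = 858 ≡ 57. So 10^26 ≡ 57 (mod 89).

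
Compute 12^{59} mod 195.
168

Using successive squaring:
Binary expansion of 59: 111011
Powers of 12 mod 195 (each is the square of the previous):
  12^1 ≡ 12 (mod 195)
  12^2 ≡ 12² = 144 ≡ 144 (mod 195)
  12^4 ≡ 144² = 20736 ≡ 66 (mod 195)
  12^8 ≡ 66² = 4356 ≡ 66 (mod 195)
  12^16 ≡ 66² = 4356 ≡ 66 (mod 195)
  12^32 ≡ 66² = 4356 ≡ 66 (mod 195)
59 = 32 + 16 + 8 + 2 + 1, so 12^59 = 12^32 × 12^16 × 12^8 × 12^2 × 12^1 ≡ 66 × 66 × 66 × 144 × 12 (mod 195)
Multiplying step by step:
  66 × 66 = 4356 ≡ 66 (mod 195)
  66 × 66 = 4356 ≡ 66 (mod 195)
  66 × 144 = 9504 ≡ 144 (mod 195)
  144 × 12 = 1728 ≡ 168 (mod 195)
Result: 12^59 ≡ 168 (mod 195)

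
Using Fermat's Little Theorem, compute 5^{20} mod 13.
1

By Fermat's Little Theorem, a^(p-1) ≡ 1 (mod p) for prime p and gcd(a, p) = 1
Here p = 13, so 5^12 ≡ 1 (mod 13)
We can reduce the exponent: 20 mod 12 = 8
So 5^20 ≡ 5^8 (mod 13)
Computing: 5^8 mod 13 = 1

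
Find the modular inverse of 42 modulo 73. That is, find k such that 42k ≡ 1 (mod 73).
40

Using Extended Euclidean Algorithm:
gcd(42, 73) = 1
Bezout coefficients: 42 × -33 + 73 × 19 = 1
So 42 × -33 ≡ 1 (mod 73)
The inverse is -33 mod 73 = 40
Verification: 42 × 40 = 1680 = 23 × 73 + 1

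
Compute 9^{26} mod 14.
11

Using successive squaring:
Binary expansion of 26: 11010
Powers of 9 mod 14 (each is the square of the previous):
  9^1 ≡ 9 (mod 14)
  9^2 ≡ 9² = 81 ≡ 11 (mod 14)
  9^4 ≡ 11² = 121 ≡ 9 (mod 14)
  9^8 ≡ 9² = 81 ≡ 11 (mod 14)
  9^16 ≡ 11² = 121 ≡ 9 (mod 14)
26 = 16 + 8 + 2, so 9^26 = 9^16 × 9^8 × 9^2 ≡ 9 × 11 × 11 (mod 14)
Multiplying step by step:
  9 × 11 = 99 ≡ 1 (mod 14)
  1 × 11 = 11 ≡ 11 (mod 14)
Result: 9^26 ≡ 11 (mod 14)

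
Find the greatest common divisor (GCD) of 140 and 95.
5

Using the Euclidean algorithm:
140 = 1 × 95 + 45
95 = 2 × 45 + 5
45 = 9 × 5 + 0

GCD(140, 95) = 5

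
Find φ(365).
288

Prime factorization: 365 = 5 × 73
Using the formula φ(n) = n × Π(1 - 1/p) for each prime factor p:
φ(365) = 365 × (1 - 1/5) × (1 - 1/73)
φ(365) = 288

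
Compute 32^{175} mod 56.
32

Using successive squaring:
Binary expansion of 175: 10101111
Powers of 32 mod 56 (each is the square of the previous):
  32^1 ≡ 32 (mod 56)
  32^2 ≡ 32² = 1024 ≡ 16 (mod 56)
  32^4 ≡ 16² = 256 ≡ 32 (mod 56)
  32^8 ≡ 32² = 1024 ≡ 16 (mod 56)
  32^16 ≡ 16² = 256 ≡ 32 (mod 56)
  32^32 ≡ 32² = 1024 ≡ 16 (mod 56)
  32^64 ≡ 16² = 256 ≡ 32 (mod 56)
  32^128 ≡ 32² = 1024 ≡ 16 (mod 56)
175 = 128 + 32 + 8 + 4 + 2 + 1, so 32^175 = 32^128 × 32^32 × 32^8 × 32^4 × 32^2 × 32^1 ≡ 16 × 16 × 16 × 32 × 16 × 32 (mod 56)
Multiplying step by step:
  16 × 16 = 256 ≡ 32 (mod 56)
  32 × 16 = 512 ≡ 8 (mod 56)
  8 × 32 = 256 ≡ 32 (mod 56)
  32 × 16 = 512 ≡ 8 (mod 56)
  8 × 32 = 256 ≡ 32 (mod 56)
Result: 32^175 ≡ 32 (mod 56)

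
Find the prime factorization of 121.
11^2

Divide by primes starting from smallest:
121 ÷ 11 = 11
11 ÷ 11 = 1

121 = 11^2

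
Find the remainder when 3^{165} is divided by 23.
By Fermat: 3^{22} ≡ 1 (mod 23). 165 = 7×22 + 11. So 3^{165} ≡ 3^{11} ≡ 1 (mod 23)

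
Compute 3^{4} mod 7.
4

Using successive squaring:
Binary expansion of 4: 100
Powers of 3 mod 7 (each is the square of the previous):
  3^1 ≡ 3 (mod 7)
  3^2 ≡ 3² = 9 ≡ 2 (mod 7)
  3^4 ≡ 2² = 4 ≡ 4 (mod 7)
4 is a power of 2, so 3^4 is the last square: ≡ 4 (mod 7)
Result: 3^4 ≡ 4 (mod 7)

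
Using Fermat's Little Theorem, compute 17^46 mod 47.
By Fermat's Little Theorem, 17^{46} ≡ 1 (mod 47) since 47 is prime and gcd(17, 47) = 1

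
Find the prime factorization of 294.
2 × 3 × 7^2

Divide by primes starting from smallest:
294 ÷ 2 = 147
147 ÷ 3 = 49
49 ÷ 7 = 7
7 ÷ 7 = 1

294 = 2 × 3 × 7^2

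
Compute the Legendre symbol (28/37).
(28/37) = 28^{18} mod 37 = 1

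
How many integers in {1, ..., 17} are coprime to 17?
16

Prime factorization: 17 = 17
Using the formula φ(n) = n × Π(1 - 1/p) for each prime factor p:
φ(17) = 17 × (1 - 1/17)
φ(17) = 16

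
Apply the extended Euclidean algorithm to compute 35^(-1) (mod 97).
Extended GCD: 35(-36) + 97(13) = 1. So 35^(-1) ≡ 61 ≡ 61 (mod 97). Verify: 35 × 61 = 2135 ≡ 1 (mod 97)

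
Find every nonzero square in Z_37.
QRs mod 37: {1, 3, 4, 7, 9, 10, 11, 12, 16, 21, 25, 26, 27, 28, 30, 33, 34, 36}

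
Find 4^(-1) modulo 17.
13

Using Extended Euclidean Algorithm:
gcd(4, 17) = 1
Bezout coefficients: 4 × -4 + 17 × 1 = 1
So 4 × -4 ≡ 1 (mod 17)
The inverse is -4 mod 17 = 13
Verification: 4 × 13 = 52 = 3 × 17 + 1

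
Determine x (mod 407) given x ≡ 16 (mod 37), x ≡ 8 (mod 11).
349

Using the Chinese Remainder Theorem:
M = product of moduli = 407
For equation 1: M_1 = 11, 11 ≡ 11 (mod 37), inverse of 11 mod 37 is 27 (check: 11 × 27 = 297 ≡ 1 (mod 37))
For equation 2: M_2 = 37, 37 ≡ 4 (mod 11), inverse of 37 mod 11 is 3 (check: 4 × 3 = 12 ≡ 1 (mod 11))
Combine: x ≡ Σ r_i×M_i×(M_i⁻¹ mod m_i) = 16×11×27 + 8×37×3 = 4752 + 888 = 5640
5640 mod 407 = 349
x ≡ 349 (mod 407)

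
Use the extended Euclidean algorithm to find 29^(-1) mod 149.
Extended GCD: 29(36) + 149(-7) = 1. So 29^(-1) ≡ 36 ≡ 36 (mod 149). Verify: 29 × 36 = 1044 ≡ 1 (mod 149)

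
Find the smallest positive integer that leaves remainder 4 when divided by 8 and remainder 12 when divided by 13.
M = 8 × 13 = 104. M₁ = 13, y₁ ≡ 5 (mod 8). M₂ = 8, y₂ ≡ 5 (mod 13). k = 4×13×5 + 12×8×5 ≡ 12 (mod 104). The smallest positive such number is 12.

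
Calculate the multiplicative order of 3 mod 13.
Powers of 3 mod 13: 3^1≡3, 3^2≡9, 3^3≡1. Order = 3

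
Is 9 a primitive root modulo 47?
No

To verify, check if 9^(46/q) ≢ 1 (mod 47) for each prime divisor q of 46
Divisors of 46 = 46: [1, 2, 23, 46]
  9^(46/2) = 9^23 ≡ 1 (mod 47)
  9^(46/23) = 9^2 ≡ 34 (mod 47)
Conclusion: 9 is not a primitive root modulo 47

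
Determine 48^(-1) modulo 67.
48^(-1) ≡ 7 (mod 67). Verification: 48 × 7 = 336 ≡ 1 (mod 67)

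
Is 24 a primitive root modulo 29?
p - 1 = 28 has prime divisors 2, 7. Check 24^(28/q) mod 29 for each: 24^(28/2) = 24^14 ≡ 1, 24^(28/7) = 24^4 ≡ 16 (mod 29). Since 24^14 ≡ 1 (mod 29), the order of 24 divides 14 (in fact the order is 7) ≠ 28, so it is not a primitive root.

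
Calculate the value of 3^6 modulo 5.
6 = 4 + 2 (binary 110). Repeated squaring mod 5: 3^1 ≡ 3; 3^2 ≡ 3² = 9 ≡ 4; 3^4 ≡ 4² = 16 ≡ 1. Multiply: 3^6 = 3^4 × 3^2 ≡ 1 × 4 (mod 5): 1 × 4 = 4 ≡ 4. So 3^6 ≡ 4 (mod 5).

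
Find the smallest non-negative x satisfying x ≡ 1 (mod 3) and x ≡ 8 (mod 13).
M = 3 × 13 = 39. M₁ = 13, y₁ ≡ 1 (mod 3). M₂ = 3, y₂ ≡ 9 (mod 13). x = 1×13×1 + 8×3×9 ≡ 34 (mod 39)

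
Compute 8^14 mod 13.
Using Fermat: 8^{12} ≡ 1 (mod 13). 14 ≡ 2 (mod 12). So 8^{14} ≡ 8^{2} ≡ 12 (mod 13)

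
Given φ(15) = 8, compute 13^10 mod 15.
By Euler: 13^{8} ≡ 1 (mod 15) since gcd(13, 15) = 1. 10 = 1×8 + 2. So 13^{10} ≡ 13^{2} ≡ 4 (mod 15)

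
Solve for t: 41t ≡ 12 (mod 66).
18

Since gcd(41, 66) = 1 divides 12, a solution exists.
Multiply both sides by the inverse of 41 mod 66:
  41^(-1) mod 66 = 29
  x ≡ 29 × 12 ≡ 348 ≡ 18 (mod 66)
Verification: 41 × 18 = 738 = 11 × 66 + 12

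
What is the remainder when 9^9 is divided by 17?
9 = 8 + 1 (binary 1001). Repeated squaring mod 17: 9^1 ≡ 9; 9^2 ≡ 9² = 81 ≡ 13; 9^4 ≡ 13² = 169 ≡ 16; 9^8 ≡ 16² = 256 ≡ 1. Multiply: 9^9 = 9^8 × 9^1 ≡ 1 × 9 (mod 17): 1 × 9 = 9 ≡ 9. So 9^9 ≡ 9 (mod 17).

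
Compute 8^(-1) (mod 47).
6

Using Extended Euclidean Algorithm:
gcd(8, 47) = 1
Bezout coefficients: 8 × 6 + 47 × -1 = 1
So 8 × 6 ≡ 1 (mod 47)
The inverse is 6 mod 47 = 6
Verification: 8 × 6 = 48 = 1 × 47 + 1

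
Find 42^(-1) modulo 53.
24

Using Extended Euclidean Algorithm:
gcd(42, 53) = 1
Bezout coefficients: 42 × 24 + 53 × -19 = 1
So 42 × 24 ≡ 1 (mod 53)
The inverse is 24 mod 53 = 24
Verification: 42 × 24 = 1008 = 19 × 53 + 1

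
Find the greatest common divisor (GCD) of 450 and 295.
5

Using the Euclidean algorithm:
450 = 1 × 295 + 155
295 = 1 × 155 + 140
155 = 1 × 140 + 15
140 = 9 × 15 + 5
15 = 3 × 5 + 0

GCD(450, 295) = 5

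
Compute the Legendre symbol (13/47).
(13/47) = 13^{23} mod 47 = -1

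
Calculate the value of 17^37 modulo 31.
Using Fermat: 17^{30} ≡ 1 (mod 31). 37 ≡ 7 (mod 30). So 17^{37} ≡ 17^{7} ≡ 12 (mod 31)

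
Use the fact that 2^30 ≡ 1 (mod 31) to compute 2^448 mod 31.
By Fermat: 2^{30} ≡ 1 (mod 31). 448 ≡ 28 (mod 30). So 2^{448} ≡ 2^{28} ≡ 8 (mod 31)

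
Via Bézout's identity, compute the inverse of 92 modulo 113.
Extended GCD: 92(43) + 113(-35) = 1. So 92^(-1) ≡ 43 ≡ 43 (mod 113). Verify: 92 × 43 = 3956 ≡ 1 (mod 113)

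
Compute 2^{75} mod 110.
98

Using successive squaring:
Binary expansion of 75: 1001011
Powers of 2 mod 110 (each is the square of the previous):
  2^1 ≡ 2 (mod 110)
  2^2 ≡ 2² = 4 ≡ 4 (mod 110)
  2^4 ≡ 4² = 16 ≡ 16 (mod 110)
  2^8 ≡ 16² = 256 ≡ 36 (mod 110)
  2^16 ≡ 36² = 1296 ≡ 86 (mod 110)
  2^32 ≡ 86² = 7396 ≡ 26 (mod 110)
  2^64 ≡ 26² = 676 ≡ 16 (mod 110)
75 = 64 + 8 + 2 + 1, so 2^75 = 2^64 × 2^8 × 2^2 × 2^1 ≡ 16 × 36 × 4 × 2 (mod 110)
Multiplying step by step:
  16 × 36 = 576 ≡ 26 (mod 110)
  26 × 4 = 104 ≡ 104 (mod 110)
  104 × 2 = 208 ≡ 98 (mod 110)
Result: 2^75 ≡ 98 (mod 110)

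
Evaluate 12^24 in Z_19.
Using Fermat: 12^{18} ≡ 1 (mod 19). 24 ≡ 6 (mod 18). So 12^{24} ≡ 12^{6} ≡ 1 (mod 19)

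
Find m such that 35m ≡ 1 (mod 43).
35^(-1) ≡ 16 (mod 43). Verification: 35 × 16 = 560 ≡ 1 (mod 43)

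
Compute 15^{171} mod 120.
15

Using successive squaring:
Binary expansion of 171: 10101011
Powers of 15 mod 120 (each is the square of the previous):
  15^1 ≡ 15 (mod 120)
  15^2 ≡ 15² = 225 ≡ 105 (mod 120)
  15^4 ≡ 105² = 11025 ≡ 105 (mod 120)
  15^8 ≡ 105² = 11025 ≡ 105 (mod 120)
  15^16 ≡ 105² = 11025 ≡ 105 (mod 120)
  15^32 ≡ 105² = 11025 ≡ 105 (mod 120)
  15^64 ≡ 105² = 11025 ≡ 105 (mod 120)
  15^128 ≡ 105² = 11025 ≡ 105 (mod 120)
171 = 128 + 32 + 8 + 2 + 1, so 15^171 = 15^128 × 15^32 × 15^8 × 15^2 × 15^1 ≡ 105 × 105 × 105 × 105 × 15 (mod 120)
Multiplying step by step:
  105 × 105 = 11025 ≡ 105 (mod 120)
  105 × 105 = 11025 ≡ 105 (mod 120)
  105 × 105 = 11025 ≡ 105 (mod 120)
  105 × 15 = 1575 ≡ 15 (mod 120)
Result: 15^171 ≡ 15 (mod 120)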